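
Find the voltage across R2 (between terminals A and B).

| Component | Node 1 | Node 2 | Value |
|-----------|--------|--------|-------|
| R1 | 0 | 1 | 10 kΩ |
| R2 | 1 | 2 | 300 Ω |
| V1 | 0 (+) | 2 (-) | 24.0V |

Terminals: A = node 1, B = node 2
R1 and R2 are in series across V1 (node 0 → node 1 → node 2), and the output A–B is taken across R2, so this is a voltage divider.
Series current: I = V1/(R1 + R2) = 24/(10000 + 300) = 24/10300 = 0.00233 A
V_R2 = I × R2 = V1 × R2/(R1 + R2) = 24 × 300/10300 = 0.699 V

Final answer: 0.699 V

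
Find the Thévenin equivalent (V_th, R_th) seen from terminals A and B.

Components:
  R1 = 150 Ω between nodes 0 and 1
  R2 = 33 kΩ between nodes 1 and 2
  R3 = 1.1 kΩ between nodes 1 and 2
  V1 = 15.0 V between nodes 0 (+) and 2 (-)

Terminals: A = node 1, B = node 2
Step 1 — V_th is the open-circuit voltage V_A - V_B (nothing connected across the terminals).
Nodal analysis, taking node 2 as the 0 V reference.
Source V1 fixes V_0 = 15 V.
KCL at each unknown node (sum of currents leaving = 0; resistances in Ω):
  Node 1: (V_1 - 15)/150 + (V_1 - 0)/33000 + (V_1 - 0)/1100 = 0
Collecting terms: 0.007606 × V_1 = 0.1  =>  V_1 = 13.15 V
V_th = V_1 - V_2 = 13.15 - 0 = 13.15 V
Step 2 — R_th: zero the source — replace V1 by a short circuit (node 2 merges into node 0) — and find the resistance seen between A (node 1) and B (node 0).
Reduce the network between node 1 (A) and node 0 (B) by series/parallel combination:
  Rp1 = R1 ‖ R2 ‖ R3 (parallel, all between nodes 0 and 1) = 1/(1/150 + 1/33000 + 1/1100) = 131.5 Ω
R_th = 131.5 Ω

Final answer: V_th = 13.15 V, R_th = 131.5 Ω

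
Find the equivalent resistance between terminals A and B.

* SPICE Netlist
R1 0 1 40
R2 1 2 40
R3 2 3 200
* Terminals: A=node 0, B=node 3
Reduce the network between node 0 (A) and node 3 (B) by series/parallel combination:
  Rs1 = R1 + R2 (series, joined only at node 1) = 40 + 40 = 80 Ω
  Rs2 = R3 + Rs1 (series, joined only at node 2) = 200 + 80 = 280 Ω
R_eq = 280 Ω

Final answer: 280 Ω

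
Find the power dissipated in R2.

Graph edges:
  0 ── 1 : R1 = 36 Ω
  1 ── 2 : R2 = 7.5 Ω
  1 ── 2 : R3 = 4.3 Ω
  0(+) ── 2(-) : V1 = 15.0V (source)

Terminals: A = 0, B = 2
Nodal analysis, taking node 2 as the 0 V reference.
Source V1 fixes V_0 = 15 V.
KCL at each unknown node (sum of currents leaving = 0; resistances in Ω):
  Node 1: (V_1 - 15)/36 + (V_1 - 0)/7.5 + (V_1 - 0)/4.3 = 0
Collecting terms: 0.3937 × V_1 = 0.4167  =>  V_1 = 1.058 V
I_R2 = (V_1 - V_2)/R2 = (1.058 - 0)/7.5 = 0.1411 A
P_R2 = I_R2² × R2 = (0.1411)² × 7.5 = 0.1494 W

Final answer: 0.1494 W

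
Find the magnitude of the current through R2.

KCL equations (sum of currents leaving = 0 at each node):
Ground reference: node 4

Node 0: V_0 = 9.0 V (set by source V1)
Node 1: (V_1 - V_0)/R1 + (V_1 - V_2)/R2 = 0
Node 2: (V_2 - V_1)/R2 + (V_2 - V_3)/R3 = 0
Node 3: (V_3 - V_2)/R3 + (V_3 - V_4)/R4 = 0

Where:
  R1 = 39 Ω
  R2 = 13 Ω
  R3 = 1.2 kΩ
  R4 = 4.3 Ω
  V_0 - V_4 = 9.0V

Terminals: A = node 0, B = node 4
Nodal analysis, taking node 4 as the 0 V reference.
Source V1 fixes V_0 = 9 V.
KCL at each unknown node (sum of currents leaving = 0; resistances in Ω):
  Node 1: (V_1 - 9)/39 + (V_1 - V_2)/13 = 0
  Node 2: (V_2 - V_1)/13 + (V_2 - V_3)/1200 = 0
  Node 3: (V_3 - V_2)/1200 + (V_3 - 0)/4.3 = 0
Collecting terms (coefficients in siemens):
  0.1026·V_1 - 0.07692·V_2 = 0.2308
  0.07776·V_2 - 0.07692·V_1 - 0.0008333·V_3 = 0
  0.2334·V_3 - 0.0008333·V_2 = 0
Solving these 3 simultaneous equations (Gaussian elimination) gives:
  V_1 = 8.721 V, V_2 = 8.627 V, V_3 = 0.0308 V
I_R2 = (V_1 - V_2)/R2 = (8.721 - 8.627)/13 = 0.007164 A
|I_R2| = 0.007164 A

Final answer: |I_R2| = 0.007164 A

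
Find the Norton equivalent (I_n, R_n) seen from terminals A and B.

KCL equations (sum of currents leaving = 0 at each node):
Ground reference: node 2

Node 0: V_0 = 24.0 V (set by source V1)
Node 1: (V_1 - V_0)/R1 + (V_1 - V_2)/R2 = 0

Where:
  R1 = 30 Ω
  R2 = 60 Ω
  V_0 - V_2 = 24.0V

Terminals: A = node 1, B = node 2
Find the Thévenin equivalent first; then I_n = V_th/R_th and R_n = R_th.
Step 1 — V_th is the open-circuit voltage V_A - V_B (nothing connected across the terminals).
Nodal analysis, taking node 2 as the 0 V reference.
Source V1 fixes V_0 = 24 V.
KCL at each unknown node (sum of currents leaving = 0; resistances in Ω):
  Node 1: (V_1 - 24)/30 + (V_1 - 0)/60 = 0
Collecting terms: 0.05 × V_1 = 0.8  =>  V_1 = 16 V
V_th = V_1 - V_2 = 16 - 0 = 16 V
Step 2 — R_th: zero the source — replace V1 by a short circuit (node 2 merges into node 0) — and find the resistance seen between A (node 1) and B (node 0).
Reduce the network between node 1 (A) and node 0 (B) by series/parallel combination:
  Rp1 = R1 ‖ R2 (parallel, both between nodes 0 and 1) = 1/(1/30 + 1/60) = 20 Ω
R_th = 20 Ω
I_n = V_th/R_th = 16/20 = 0.8 A, and R_n = R_th = 20 Ω

Final answer: I_n = 0.8 A, R_n = 20 Ω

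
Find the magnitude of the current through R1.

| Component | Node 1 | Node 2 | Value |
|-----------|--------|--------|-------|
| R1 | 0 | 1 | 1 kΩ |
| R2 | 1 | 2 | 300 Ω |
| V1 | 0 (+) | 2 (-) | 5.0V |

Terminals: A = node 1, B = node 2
Nodal analysis, taking node 2 as the 0 V reference.
Source V1 fixes V_0 = 5 V.
KCL at each unknown node (sum of currents leaving = 0; resistances in Ω):
  Node 1: (V_1 - 5)/1000 + (V_1 - 0)/300 = 0
Collecting terms: 0.004333 × V_1 = 0.005  =>  V_1 = 1.154 V
I_R1 = (V_0 - V_1)/R1 = (5 - 1.154)/1000 = 0.003846 A
|I_R1| = 0.003846 A

Final answer: |I_R1| = 0.003846 A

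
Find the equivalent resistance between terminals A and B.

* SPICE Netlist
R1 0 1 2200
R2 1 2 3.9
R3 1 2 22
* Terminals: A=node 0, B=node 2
Reduce the network between node 0 (A) and node 2 (B) by series/parallel combination:
  Rp1 = R2 ‖ R3 (parallel, both between nodes 1 and 2) = 1/(1/3.9 + 1/22) = 3.313 Ω
  Rs1 = R1 + Rp1 (series, joined only at node 1) = 2200 + 3.313 = 2203 Ω
R_eq = 2.203 kΩ

Final answer: 2.203 kΩ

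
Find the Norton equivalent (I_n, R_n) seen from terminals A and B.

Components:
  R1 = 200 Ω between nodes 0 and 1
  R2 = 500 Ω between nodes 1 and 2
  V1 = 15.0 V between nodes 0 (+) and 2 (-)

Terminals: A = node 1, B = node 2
Find the Thévenin equivalent first; then I_n = V_th/R_th and R_n = R_th.
Step 1 — V_th is the open-circuit voltage V_A - V_B (nothing connected across the terminals).
Nodal analysis, taking node 2 as the 0 V reference.
Source V1 fixes V_0 = 15 V.
KCL at each unknown node (sum of currents leaving = 0; resistances in Ω):
  Node 1: (V_1 - 15)/200 + (V_1 - 0)/500 = 0
Collecting terms: 0.007 × V_1 = 0.075  =>  V_1 = 10.71 V
V_th = V_1 - V_2 = 10.71 - 0 = 10.71 V
Step 2 — R_th: zero the source — replace V1 by a short circuit (node 2 merges into node 0) — and find the resistance seen between A (node 1) and B (node 0).
Reduce the network between node 1 (A) and node 0 (B) by series/parallel combination:
  Rp1 = R1 ‖ R2 (parallel, both between nodes 0 and 1) = 1/(1/200 + 1/500) = 142.9 Ω
R_th = 142.9 Ω
I_n = V_th/R_th = 10.71/142.9 = 0.075 A, and R_n = R_th = 142.9 Ω

Final answer: I_n = 0.075 A, R_n = 142.9 Ω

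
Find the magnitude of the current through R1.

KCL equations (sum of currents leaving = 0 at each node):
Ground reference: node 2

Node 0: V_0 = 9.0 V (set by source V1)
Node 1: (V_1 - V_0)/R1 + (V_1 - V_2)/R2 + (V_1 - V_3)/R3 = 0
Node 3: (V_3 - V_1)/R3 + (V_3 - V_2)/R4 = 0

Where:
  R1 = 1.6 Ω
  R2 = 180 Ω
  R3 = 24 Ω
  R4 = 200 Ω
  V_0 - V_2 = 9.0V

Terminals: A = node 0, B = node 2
Nodal analysis, taking node 2 as the 0 V reference.
Source V1 fixes V_0 = 9 V.
KCL at each unknown node (sum of currents leaving = 0; resistances in Ω):
  Node 1: (V_1 - 9)/1.6 + (V_1 - 0)/180 + (V_1 - V_3)/24 = 0
  Node 3: (V_3 - V_1)/24 + (V_3 - 0)/200 = 0
Collecting terms (coefficients in siemens):
  0.6722·V_1 - 0.04167·V_3 = 5.625
  0.04667·V_3 - 0.04167·V_1 = 0
Determinant D = (0.6722)(0.04667) - (-0.04167)(-0.04167) = 0.02963
V_1 = [(5.625)(0.04667) - (-0.04167)(0)]/D = 8.858 V
V_3 = [(0.6722)(0) - (5.625)(-0.04167)]/D = 7.909 V
I_R1 = (V_0 - V_1)/R1 = (9 - 8.858)/1.6 = 0.08876 A
|I_R1| = 0.08876 A

Final answer: |I_R1| = 0.08876 A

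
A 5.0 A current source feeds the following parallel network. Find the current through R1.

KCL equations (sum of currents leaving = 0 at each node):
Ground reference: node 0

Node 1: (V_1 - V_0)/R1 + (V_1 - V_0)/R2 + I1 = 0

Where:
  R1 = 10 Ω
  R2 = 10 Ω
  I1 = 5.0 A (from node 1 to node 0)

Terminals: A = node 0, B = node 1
All resistors sit directly between nodes 0 and 1, so they are in parallel and share one voltage V; the full source current 5 A splits among them.
1/R_par = 1/10 + 1/10 = 0.2 S  =>  R_par = 5 Ω
V = I × R_par = 5 × 5 = 25 V
I_R1 = V/R1 = 25/10 = 2.5 A

Final answer: 2.5 A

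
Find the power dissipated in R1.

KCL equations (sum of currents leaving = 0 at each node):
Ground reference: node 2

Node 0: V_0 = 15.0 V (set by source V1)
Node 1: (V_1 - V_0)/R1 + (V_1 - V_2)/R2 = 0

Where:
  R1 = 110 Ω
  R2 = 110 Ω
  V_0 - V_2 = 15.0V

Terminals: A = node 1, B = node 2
Nodal analysis, taking node 2 as the 0 V reference.
Source V1 fixes V_0 = 15 V.
KCL at each unknown node (sum of currents leaving = 0; resistances in Ω):
  Node 1: (V_1 - 15)/110 + (V_1 - 0)/110 = 0
Collecting terms: 0.01818 × V_1 = 0.1364  =>  V_1 = 7.5 V
I_R1 = (V_0 - V_1)/R1 = (15 - 7.5)/110 = 0.06818 A
P_R1 = I_R1² × R1 = (0.06818)² × 110 = 0.5114 W

Final answer: 0.5114 W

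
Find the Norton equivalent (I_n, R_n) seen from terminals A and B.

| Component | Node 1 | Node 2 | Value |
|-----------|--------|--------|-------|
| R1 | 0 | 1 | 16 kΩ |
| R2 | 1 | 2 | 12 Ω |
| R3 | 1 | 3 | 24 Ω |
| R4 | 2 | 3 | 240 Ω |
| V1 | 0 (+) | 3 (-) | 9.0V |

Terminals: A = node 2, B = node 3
Find the Thévenin equivalent first; then I_n = V_th/R_th and R_n = R_th.
Step 1 — V_th is the open-circuit voltage V_A - V_B (nothing connected across the terminals).
Nodal analysis, taking node 3 as the 0 V reference.
Source V1 fixes V_0 = 9 V.
KCL at each unknown node (sum of currents leaving = 0; resistances in Ω):
  Node 1: (V_1 - 9)/16000 + (V_1 - V_2)/12 + (V_1 - 0)/24 = 0
  Node 2: (V_2 - V_1)/12 + (V_2 - 0)/240 = 0
Collecting terms (coefficients in siemens):
  0.1251·V_1 - 0.08333·V_2 = 0.0005625
  0.0875·V_2 - 0.08333·V_1 = 0
Determinant D = (0.1251)(0.0875) - (-0.08333)(-0.08333) = 0.003999
V_1 = [(0.0005625)(0.0875) - (-0.08333)(0)]/D = 0.01231 V
V_2 = [(0.1251)(0) - (0.0005625)(-0.08333)]/D = 0.01172 V
V_th = V_2 - V_3 = 0.01172 - 0 = 0.01172 V
Step 2 — R_th: zero the source — replace V1 by a short circuit (node 3 merges into node 0) — and find the resistance seen between A (node 2) and B (node 0).
Reduce the network between node 2 (A) and node 0 (B) by series/parallel combination:
  Rp1 = R1 ‖ R3 (parallel, both between nodes 0 and 1) = 1/(1/16000 + 1/24) = 23.96 Ω
  Rs1 = R2 + Rp1 (series, joined only at node 1) = 12 + 23.96 = 35.96 Ω
  Rp2 = R4 ‖ Rs1 (parallel, both between nodes 0 and 2) = 1/(1/240 + 1/35.96) = 31.28 Ω
R_th = 31.28 Ω
I_n = V_th/R_th = 0.01172/31.28 = 0.0003748 A, and R_n = R_th = 31.28 Ω

Final answer: I_n = 0.0003748 A, R_n = 31.28 Ω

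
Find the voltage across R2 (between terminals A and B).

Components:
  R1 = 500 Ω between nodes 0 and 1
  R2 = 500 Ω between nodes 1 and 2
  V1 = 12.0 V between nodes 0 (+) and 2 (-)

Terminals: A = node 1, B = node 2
R1 and R2 are in series across V1 (node 0 → node 1 → node 2), and the output A–B is taken across R2, so this is a voltage divider.
Series current: I = V1/(R1 + R2) = 12/(500 + 500) = 12/1000 = 0.012 A
V_R2 = I × R2 = V1 × R2/(R1 + R2) = 12 × 500/1000 = 6 V

Final answer: 6 V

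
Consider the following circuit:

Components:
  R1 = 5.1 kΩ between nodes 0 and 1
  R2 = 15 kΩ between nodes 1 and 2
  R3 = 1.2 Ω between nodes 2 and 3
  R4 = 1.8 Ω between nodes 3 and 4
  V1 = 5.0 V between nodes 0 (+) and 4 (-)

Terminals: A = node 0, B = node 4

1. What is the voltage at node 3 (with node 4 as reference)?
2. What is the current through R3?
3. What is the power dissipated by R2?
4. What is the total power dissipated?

Nodal analysis, taking node 4 as the 0 V reference.
Source V1 fixes V_0 = 5 V.
KCL at each unknown node (sum of currents leaving = 0; resistances in Ω):
  Node 1: (V_1 - 5)/5100 + (V_1 - V_2)/15000 = 0
  Node 2: (V_2 - V_1)/15000 + (V_2 - V_3)/1.2 = 0
  Node 3: (V_3 - V_2)/1.2 + (V_3 - 0)/1.8 = 0
Collecting terms (coefficients in siemens):
  0.0002627·V_1 - 0.00006667·V_2 = 0.0009804
  0.8334·V_2 - 0.00006667·V_1 - 0.8333·V_3 = 0
  1.389·V_3 - 0.8333·V_2 = 0
Solving these 3 simultaneous equations (Gaussian elimination) gives:
  V_1 = 3.732 V, V_2 = 0.0007462 V, V_3 = 0.0004477 V
Part 1:
  Read off the nodal solution: V_3 = 0.0004477 V
Part 2:
  I_R3 = (V_2 - V_3)/R3 = (0.0007462 - 0.0004477)/1.2 = 0.0002487 A
  Magnitude: I_R3 = 0.0002487 A
Part 3:
  I_R2 = (V_1 - V_2)/R2 = (3.732 - 0.0007462)/15000 = 0.0002487 A
  P_R2 = I_R2² × R2 = (0.0002487)² × 15000 = 0.0009279 W
Part 4:
  Power in each resistor, P = (ΔV)²/R:
    P_R1 = (5 - 3.732)²/5100 = 0.0003155 W
    P_R2 = (3.732 - 0.0007462)²/15000 = 0.0009279 W
    P_R3 = (0.0007462 - 0.0004477)²/1.2 = 0.00000007423 W
    P_R4 = (0.0004477 - 0)²/1.8 = 0.0000001114 W
  P_total = P_R1 + P_R2 + P_R3 + P_R4 = 0.001244 W

Final answers:
1. V_3 = 0.0004477 V
2. I_R3 = 0.0002487 A
3. P_R2 = 0.0009279 W
4. P_total = 0.001244 W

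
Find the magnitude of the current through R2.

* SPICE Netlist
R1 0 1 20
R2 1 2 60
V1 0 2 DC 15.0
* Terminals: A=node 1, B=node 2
Nodal analysis, taking node 2 as the 0 V reference.
Source V1 fixes V_0 = 15 V.
KCL at each unknown node (sum of currents leaving = 0; resistances in Ω):
  Node 1: (V_1 - 15)/20 + (V_1 - 0)/60 = 0
Collecting terms: 0.06667 × V_1 = 0.75  =>  V_1 = 11.25 V
I_R2 = (V_1 - V_2)/R2 = (11.25 - 0)/60 = 0.1875 A
|I_R2| = 0.1875 A

Final answer: |I_R2| = 0.1875 A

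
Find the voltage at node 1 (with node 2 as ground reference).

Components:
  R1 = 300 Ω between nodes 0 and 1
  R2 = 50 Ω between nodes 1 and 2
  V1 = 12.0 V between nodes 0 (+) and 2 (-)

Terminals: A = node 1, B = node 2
Nodal analysis, taking node 2 as the 0 V reference.
Source V1 fixes V_0 = 12 V.
KCL at each unknown node (sum of currents leaving = 0; resistances in Ω):
  Node 1: (V_1 - 12)/300 + (V_1 - 0)/50 = 0
Collecting terms: 0.02333 × V_1 = 0.04  =>  V_1 = 1.714 V
The requested potential is V_1 = 1.714 V.

Final answer: V_1 = 1.714 V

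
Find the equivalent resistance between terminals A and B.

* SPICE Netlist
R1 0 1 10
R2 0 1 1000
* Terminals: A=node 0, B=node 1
Reduce the network between node 0 (A) and node 1 (B) by series/parallel combination:
  Rp1 = R1 ‖ R2 (parallel, both between nodes 0 and 1) = 1/(1/10 + 1/1000) = 9.901 Ω
R_eq = 9.901 Ω

Final answer: 9.901 Ω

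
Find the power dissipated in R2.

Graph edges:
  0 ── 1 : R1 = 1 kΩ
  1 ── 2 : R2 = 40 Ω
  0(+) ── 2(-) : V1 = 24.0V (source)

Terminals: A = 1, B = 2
Nodal analysis, taking node 2 as the 0 V reference.
Source V1 fixes V_0 = 24 V.
KCL at each unknown node (sum of currents leaving = 0; resistances in Ω):
  Node 1: (V_1 - 24)/1000 + (V_1 - 0)/40 = 0
Collecting terms: 0.026 × V_1 = 0.024  =>  V_1 = 0.9231 V
I_R2 = (V_1 - V_2)/R2 = (0.9231 - 0)/40 = 0.02308 A
P_R2 = I_R2² × R2 = (0.02308)² × 40 = 0.0213 W

Final answer: 0.0213 W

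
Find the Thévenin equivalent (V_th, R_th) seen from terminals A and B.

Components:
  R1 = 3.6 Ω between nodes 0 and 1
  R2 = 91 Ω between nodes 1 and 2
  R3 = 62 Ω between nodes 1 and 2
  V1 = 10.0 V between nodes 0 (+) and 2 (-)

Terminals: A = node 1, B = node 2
Step 1 — V_th is the open-circuit voltage V_A - V_B (nothing connected across the terminals).
Nodal analysis, taking node 2 as the 0 V reference.
Source V1 fixes V_0 = 10 V.
KCL at each unknown node (sum of currents leaving = 0; resistances in Ω):
  Node 1: (V_1 - 10)/3.6 + (V_1 - 0)/91 + (V_1 - 0)/62 = 0
Collecting terms: 0.3049 × V_1 = 2.778  =>  V_1 = 9.111 V
V_th = V_1 - V_2 = 9.111 - 0 = 9.111 V
Step 2 — R_th: zero the source — replace V1 by a short circuit (node 2 merges into node 0) — and find the resistance seen between A (node 1) and B (node 0).
Reduce the network between node 1 (A) and node 0 (B) by series/parallel combination:
  Rp1 = R1 ‖ R2 ‖ R3 (parallel, all between nodes 0 and 1) = 1/(1/3.6 + 1/91 + 1/62) = 3.28 Ω
R_th = 3.28 Ω

Final answer: V_th = 9.111 V, R_th = 3.28 Ω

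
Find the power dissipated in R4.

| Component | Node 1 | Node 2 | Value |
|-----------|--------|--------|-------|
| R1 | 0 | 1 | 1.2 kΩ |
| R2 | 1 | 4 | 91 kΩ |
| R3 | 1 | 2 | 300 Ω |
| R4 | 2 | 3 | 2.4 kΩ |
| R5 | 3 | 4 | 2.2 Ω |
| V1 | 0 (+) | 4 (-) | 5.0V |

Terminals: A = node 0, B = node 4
Nodal analysis, taking node 4 as the 0 V reference.
Source V1 fixes V_0 = 5 V.
KCL at each unknown node (sum of currents leaving = 0; resistances in Ω):
  Node 1: (V_1 - 5)/1200 + (V_1 - 0)/91000 + (V_1 - V_2)/300 = 0
  Node 2: (V_2 - V_1)/300 + (V_2 - V_3)/2400 = 0
  Node 3: (V_3 - V_2)/2400 + (V_3 - 0)/2.2 = 0
Collecting terms (coefficients in siemens):
  0.004178·V_1 - 0.003333·V_2 = 0.004167
  0.00375·V_2 - 0.003333·V_1 - 0.0004167·V_3 = 0
  0.455·V_3 - 0.0004167·V_2 = 0
Solving these 3 simultaneous equations (Gaussian elimination) gives:
  V_1 = 3.431 V, V_2 = 3.05 V, V_3 = 0.002793 V
I_R4 = (V_2 - V_3)/R4 = (3.05 - 0.002793)/2400 = 0.00127 A
P_R4 = I_R4² × R4 = (0.00127)² × 2400 = 0.003869 W

Final answer: 0.003869 W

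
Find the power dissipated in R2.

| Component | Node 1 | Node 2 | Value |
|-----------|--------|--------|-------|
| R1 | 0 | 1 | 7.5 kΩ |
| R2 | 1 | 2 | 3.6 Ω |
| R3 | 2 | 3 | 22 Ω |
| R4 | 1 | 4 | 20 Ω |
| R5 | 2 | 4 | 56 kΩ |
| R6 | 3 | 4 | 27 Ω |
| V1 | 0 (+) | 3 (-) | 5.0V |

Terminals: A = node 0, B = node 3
Nodal analysis, taking node 3 as the 0 V reference.
Source V1 fixes V_0 = 5 V.
KCL at each unknown node (sum of currents leaving = 0; resistances in Ω):
  Node 1: (V_1 - 5)/7500 + (V_1 - V_2)/3.6 + (V_1 - V_4)/20 = 0
  Node 2: (V_2 - V_1)/3.6 + (V_2 - 0)/22 + (V_2 - V_4)/56000 = 0
  Node 4: (V_4 - V_1)/20 + (V_4 - V_2)/56000 + (V_4 - 0)/27 = 0
Collecting terms (coefficients in siemens):
  0.3279·V_1 - 0.2778·V_2 - 0.05·V_4 = 0.0006667
  0.3233·V_2 - 0.2778·V_1 - 0.00001786·V_4 = 0
  0.08705·V_4 - 0.05·V_1 - 0.00001786·V_2 = 0
Solving these 3 simultaneous equations (Gaussian elimination) gives:
  V_1 = 0.01102 V, V_2 = 0.009474 V, V_4 = 0.006334 V
I_R2 = (V_1 - V_2)/R2 = (0.01102 - 0.009474)/3.6 = 0.0004307 A
P_R2 = I_R2² × R2 = (0.0004307)² × 3.6 = 0.0000006677 W

Final answer: 6.677e-07 W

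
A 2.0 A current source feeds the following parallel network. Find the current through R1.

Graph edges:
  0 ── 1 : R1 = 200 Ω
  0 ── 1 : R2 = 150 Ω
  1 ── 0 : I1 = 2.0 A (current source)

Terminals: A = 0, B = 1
All resistors sit directly between nodes 0 and 1, so they are in parallel and share one voltage V; the full source current 2 A splits among them.
1/R_par = 1/200 + 1/150 = 0.01167 S  =>  R_par = 85.71 Ω
V = I × R_par = 2 × 85.71 = 171.4 V
I_R1 = V/R1 = 171.4/200 = 0.8571 A

Final answer: 0.8571 A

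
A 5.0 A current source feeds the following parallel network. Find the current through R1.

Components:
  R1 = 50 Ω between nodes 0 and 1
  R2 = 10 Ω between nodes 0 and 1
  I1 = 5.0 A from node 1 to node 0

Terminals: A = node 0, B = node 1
All resistors sit directly between nodes 0 and 1, so they are in parallel and share one voltage V; the full source current 5 A splits among them.
1/R_par = 1/50 + 1/10 = 0.12 S  =>  R_par = 8.333 Ω
V = I × R_par = 5 × 8.333 = 41.67 V
I_R1 = V/R1 = 41.67/50 = 0.8333 A

Final answer: 0.8333 A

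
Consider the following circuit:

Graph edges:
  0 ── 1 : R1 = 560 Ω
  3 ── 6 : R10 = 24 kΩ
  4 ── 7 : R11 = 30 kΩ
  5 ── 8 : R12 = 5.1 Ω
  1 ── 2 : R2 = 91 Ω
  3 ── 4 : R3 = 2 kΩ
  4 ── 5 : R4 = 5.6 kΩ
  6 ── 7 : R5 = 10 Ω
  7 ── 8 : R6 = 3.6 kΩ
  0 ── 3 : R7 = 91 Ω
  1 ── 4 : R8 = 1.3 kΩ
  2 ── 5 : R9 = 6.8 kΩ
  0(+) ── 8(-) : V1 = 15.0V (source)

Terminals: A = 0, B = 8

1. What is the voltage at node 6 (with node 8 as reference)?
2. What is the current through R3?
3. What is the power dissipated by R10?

Nodal analysis, taking node 8 as the 0 V reference.
Source V1 fixes V_0 = 15 V.
KCL at each unknown node (sum of currents leaving = 0; resistances in Ω):
  Node 1: (V_1 - 15)/560 + (V_1 - V_2)/91 + (V_1 - V_4)/1300 = 0
  Node 2: (V_2 - V_1)/91 + (V_2 - V_5)/6800 = 0
  Node 3: (V_3 - V_4)/2000 + (V_3 - 15)/91 + (V_3 - V_6)/24000 = 0
  Node 4: (V_4 - V_3)/2000 + (V_4 - V_5)/5600 + (V_4 - V_1)/1300 + (V_4 - V_7)/30000 = 0
  Node 5: (V_5 - V_4)/5600 + (V_5 - V_2)/6800 + (V_5 - 0)/5.1 = 0
  Node 6: (V_6 - V_7)/10 + (V_6 - V_3)/24000 = 0
  Node 7: (V_7 - V_6)/10 + (V_7 - 0)/3600 + (V_7 - V_4)/30000 = 0
Collecting terms (coefficients in siemens):
  0.01354·V_1 - 0.01099·V_2 - 0.0007692·V_4 = 0.02679
  0.01114·V_2 - 0.01099·V_1 - 0.0001471·V_5 = 0
  0.01153·V_3 - 0.0005·V_4 - 0.00004167·V_6 = 0.1648
  0.001481·V_4 - 0.0007692·V_1 - 0.0005·V_3 - 0.0001786·V_5 - 0.00003333·V_7 = 0
  0.1964·V_5 - 0.0001471·V_2 - 0.0001786·V_4 = 0
  0.1·V_6 - 0.00004167·V_3 - 0.1·V_7 = 0
  0.1003·V_7 - 0.00003333·V_4 - 0.1·V_6 = 0
Solving these 7 simultaneous equations (Gaussian elimination) gives:
  V_1 = 13.34 V, V_2 = 13.16 V, V_3 = 14.83 V, V_4 = 12 V
  V_5 = 0.02077 V, V_6 = 2.889 V, V_7 = 2.884 V
Part 1:
  Read off the nodal solution: V_6 = 2.889 V
Part 2:
  I_R3 = (V_3 - V_4)/R3 = (14.83 - 12)/2000 = 0.001413 A
  Magnitude: I_R3 = 0.001413 A
Part 3:
  I_R10 = (V_3 - V_6)/R10 = (14.83 - 2.889)/24000 = 0.0004974 A
  P_R10 = I_R10² × R10 = (0.0004974)² × 24000 = 0.005937 W

Final answers:
1. V_6 = 2.889 V
2. I_R3 = 0.001413 A
3. P_R10 = 0.005937 W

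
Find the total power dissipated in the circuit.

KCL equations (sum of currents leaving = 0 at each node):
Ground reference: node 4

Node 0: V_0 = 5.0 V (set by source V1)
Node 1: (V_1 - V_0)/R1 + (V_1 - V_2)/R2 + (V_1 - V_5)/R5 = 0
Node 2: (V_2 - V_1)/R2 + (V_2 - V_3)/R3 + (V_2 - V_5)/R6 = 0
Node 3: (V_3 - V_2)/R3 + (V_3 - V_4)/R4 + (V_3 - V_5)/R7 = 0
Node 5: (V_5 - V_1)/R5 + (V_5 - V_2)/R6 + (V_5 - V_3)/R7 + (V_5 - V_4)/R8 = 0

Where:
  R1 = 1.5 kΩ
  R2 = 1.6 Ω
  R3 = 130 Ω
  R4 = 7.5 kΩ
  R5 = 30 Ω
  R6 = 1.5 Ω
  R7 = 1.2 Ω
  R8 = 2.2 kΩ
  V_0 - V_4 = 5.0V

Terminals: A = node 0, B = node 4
Nodal analysis, taking node 4 as the 0 V reference.
Source V1 fixes V_0 = 5 V.
KCL at each unknown node (sum of currents leaving = 0; resistances in Ω):
  Node 1: (V_1 - 5)/1500 + (V_1 - V_2)/1.6 + (V_1 - V_5)/30 = 0
  Node 2: (V_2 - V_1)/1.6 + (V_2 - V_3)/130 + (V_2 - V_5)/1.5 = 0
  Node 3: (V_3 - V_2)/130 + (V_3 - 0)/7500 + (V_3 - V_5)/1.2 = 0
  Node 5: (V_5 - V_1)/30 + (V_5 - V_2)/1.5 + (V_5 - V_3)/1.2 + (V_5 - 0)/2200 = 0
Collecting terms (coefficients in siemens):
  0.659·V_1 - 0.625·V_2 - 0.03333·V_5 = 0.003333
  1.299·V_2 - 0.625·V_1 - 0.007692·V_3 - 0.6667·V_5 = 0
  0.8412·V_3 - 0.007692·V_2 - 0.8333·V_5 = 0
  1.534·V_5 - 0.03333·V_1 - 0.6667·V_2 - 0.8333·V_3 = 0
Solving these 4 simultaneous equations (Gaussian elimination) gives:
  V_1 = 2.659 V, V_2 = 2.657 V, V_3 = 2.654 V, V_5 = 2.655 V
Power in each resistor, P = (ΔV)²/R:
  P_R1 = (5 - 2.659)²/1500 = 0.003653 W
  P_R2 = (2.659 - 2.657)²/1.6 = 0.000003205 W
  P_R3 = (2.657 - 2.654)²/130 = 0.00000004792 W
  P_R4 = (2.654 - 0)²/7500 = 0.0009394 W
  P_R5 = (2.659 - 2.655)²/30 = 0.0000006333 W
  P_R6 = (2.657 - 2.655)²/1.5 = 0.000002924 W
  P_R7 = (2.654 - 2.655)²/1.2 = 0.0000001344 W
  P_R8 = (0 - 2.655)²/2200 = 0.003203 W
P_total = P_R1 + P_R2 + P_R3 + P_R4 + P_R5 + P_R6 + P_R7 + P_R8 = 0.007803 W

Final answer: 0.007803 W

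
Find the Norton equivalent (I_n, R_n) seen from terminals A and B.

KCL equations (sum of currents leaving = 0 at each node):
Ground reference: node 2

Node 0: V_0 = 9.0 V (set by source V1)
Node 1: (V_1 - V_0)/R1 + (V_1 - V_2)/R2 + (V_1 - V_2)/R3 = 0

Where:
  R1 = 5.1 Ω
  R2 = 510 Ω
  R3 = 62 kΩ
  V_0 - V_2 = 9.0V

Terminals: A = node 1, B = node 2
Find the Thévenin equivalent first; then I_n = V_th/R_th and R_n = R_th.
Step 1 — V_th is the open-circuit voltage V_A - V_B (nothing connected across the terminals).
Nodal analysis, taking node 2 as the 0 V reference.
Source V1 fixes V_0 = 9 V.
KCL at each unknown node (sum of currents leaving = 0; resistances in Ω):
  Node 1: (V_1 - 9)/5.1 + (V_1 - 0)/510 + (V_1 - 0)/62000 = 0
Collecting terms: 0.1981 × V_1 = 1.765  =>  V_1 = 8.91 V
V_th = V_1 - V_2 = 8.91 - 0 = 8.91 V
Step 2 — R_th: zero the source — replace V1 by a short circuit (node 2 merges into node 0) — and find the resistance seen between A (node 1) and B (node 0).
Reduce the network between node 1 (A) and node 0 (B) by series/parallel combination:
  Rp1 = R1 ‖ R2 ‖ R3 (parallel, all between nodes 0 and 1) = 1/(1/5.1 + 1/510 + 1/62000) = 5.049 Ω
R_th = 5.049 Ω
I_n = V_th/R_th = 8.91/5.049 = 1.765 A, and R_n = R_th = 5.049 Ω

Final answer: I_n = 1.765 A, R_n = 5.049 Ω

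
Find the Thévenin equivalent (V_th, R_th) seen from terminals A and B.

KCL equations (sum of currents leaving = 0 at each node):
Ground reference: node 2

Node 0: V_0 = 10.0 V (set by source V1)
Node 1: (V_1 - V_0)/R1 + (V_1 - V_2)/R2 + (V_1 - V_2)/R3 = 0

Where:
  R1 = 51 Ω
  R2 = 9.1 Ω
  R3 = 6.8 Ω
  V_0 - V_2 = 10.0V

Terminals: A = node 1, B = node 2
Step 1 — V_th is the open-circuit voltage V_A - V_B (nothing connected across the terminals).
Nodal analysis, taking node 2 as the 0 V reference.
Source V1 fixes V_0 = 10 V.
KCL at each unknown node (sum of currents leaving = 0; resistances in Ω):
  Node 1: (V_1 - 10)/51 + (V_1 - 0)/9.1 + (V_1 - 0)/6.8 = 0
Collecting terms: 0.2766 × V_1 = 0.1961  =>  V_1 = 0.709 V
V_th = V_1 - V_2 = 0.709 - 0 = 0.709 V
Step 2 — R_th: zero the source — replace V1 by a short circuit (node 2 merges into node 0) — and find the resistance seen between A (node 1) and B (node 0).
Reduce the network between node 1 (A) and node 0 (B) by series/parallel combination:
  Rp1 = R1 ‖ R2 ‖ R3 (parallel, all between nodes 0 and 1) = 1/(1/51 + 1/9.1 + 1/6.8) = 3.616 Ω
R_th = 3.616 Ω

Final answer: V_th = 0.709 V, R_th = 3.616 Ω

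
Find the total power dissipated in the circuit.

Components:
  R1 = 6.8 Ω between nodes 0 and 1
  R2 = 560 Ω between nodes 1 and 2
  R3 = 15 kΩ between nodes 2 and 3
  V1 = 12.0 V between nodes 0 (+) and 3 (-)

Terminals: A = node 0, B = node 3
Nodal analysis, taking node 3 as the 0 V reference.
Source V1 fixes V_0 = 12 V.
KCL at each unknown node (sum of currents leaving = 0; resistances in Ω):
  Node 1: (V_1 - 12)/6.8 + (V_1 - V_2)/560 = 0
  Node 2: (V_2 - V_1)/560 + (V_2 - 0)/15000 = 0
Collecting terms (coefficients in siemens):
  0.1488·V_1 - 0.001786·V_2 = 1.765
  0.001852·V_2 - 0.001786·V_1 = 0
Determinant D = (0.1488)(0.001852) - (-0.001786)(-0.001786) = 0.0002725
V_1 = [(1.765)(0.001852) - (-0.001786)(0)]/D = 11.99 V
V_2 = [(0.1488)(0) - (1.765)(-0.001786)]/D = 11.56 V
Power in each resistor, P = (ΔV)²/R:
  P_R1 = (12 - 11.99)²/6.8 = 0.000004041 W
  P_R2 = (11.99 - 11.56)²/560 = 0.0003328 W
  P_R3 = (11.56 - 0)²/15000 = 0.008914 W
P_total = P_R1 + P_R2 + P_R3 = 0.00925 W

Final answer: 0.00925 W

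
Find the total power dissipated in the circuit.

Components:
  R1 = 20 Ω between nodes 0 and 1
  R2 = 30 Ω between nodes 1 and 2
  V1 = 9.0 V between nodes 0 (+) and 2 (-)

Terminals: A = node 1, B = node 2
Nodal analysis, taking node 2 as the 0 V reference.
Source V1 fixes V_0 = 9 V.
KCL at each unknown node (sum of currents leaving = 0; resistances in Ω):
  Node 1: (V_1 - 9)/20 + (V_1 - 0)/30 = 0
Collecting terms: 0.08333 × V_1 = 0.45  =>  V_1 = 5.4 V
Power in each resistor, P = (ΔV)²/R:
  P_R1 = (9 - 5.4)²/20 = 0.648 W
  P_R2 = (5.4 - 0)²/30 = 0.972 W
P_total = P_R1 + P_R2 = 1.62 W

Final answer: 1.62 W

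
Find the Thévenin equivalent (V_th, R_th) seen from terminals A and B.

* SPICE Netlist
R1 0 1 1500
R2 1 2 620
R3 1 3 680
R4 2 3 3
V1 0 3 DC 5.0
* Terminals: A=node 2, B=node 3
Step 1 — V_th is the open-circuit voltage V_A - V_B (nothing connected across the terminals).
Nodal analysis, taking node 3 as the 0 V reference.
Source V1 fixes V_0 = 5 V.
KCL at each unknown node (sum of currents leaving = 0; resistances in Ω):
  Node 1: (V_1 - 5)/1500 + (V_1 - V_2)/620 + (V_1 - 0)/680 = 0
  Node 2: (V_2 - V_1)/620 + (V_2 - 0)/3 = 0
Collecting terms (coefficients in siemens):
  0.00375·V_1 - 0.001613·V_2 = 0.003333
  0.3349·V_2 - 0.001613·V_1 = 0
Determinant D = (0.00375)(0.3349) - (-0.001613)(-0.001613) = 0.001253
V_1 = [(0.003333)(0.3349) - (-0.001613)(0)]/D = 0.8907 V
V_2 = [(0.00375)(0) - (0.003333)(-0.001613)]/D = 0.004289 V
V_th = V_2 - V_3 = 0.004289 - 0 = 0.004289 V
Step 2 — R_th: zero the source — replace V1 by a short circuit (node 3 merges into node 0) — and find the resistance seen between A (node 2) and B (node 0).
Reduce the network between node 2 (A) and node 0 (B) by series/parallel combination:
  Rp1 = R1 ‖ R3 (parallel, both between nodes 0 and 1) = 1/(1/1500 + 1/680) = 467.9 Ω
  Rs1 = R2 + Rp1 (series, joined only at node 1) = 620 + 467.9 = 1088 Ω
  Rp2 = R4 ‖ Rs1 (parallel, both between nodes 0 and 2) = 1/(1/3 + 1/1088) = 2.992 Ω
R_th = 2.992 Ω

Final answer: V_th = 0.004289 V, R_th = 2.992 Ω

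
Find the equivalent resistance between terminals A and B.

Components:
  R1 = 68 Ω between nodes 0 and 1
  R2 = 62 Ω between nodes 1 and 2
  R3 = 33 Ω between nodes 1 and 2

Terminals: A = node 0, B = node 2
Reduce the network between node 0 (A) and node 2 (B) by series/parallel combination:
  Rp1 = R2 ‖ R3 (parallel, both between nodes 1 and 2) = 1/(1/62 + 1/33) = 21.54 Ω
  Rs1 = R1 + Rp1 (series, joined only at node 1) = 68 + 21.54 = 89.54 Ω
R_eq = 89.54 Ω

Final answer: 89.54 Ω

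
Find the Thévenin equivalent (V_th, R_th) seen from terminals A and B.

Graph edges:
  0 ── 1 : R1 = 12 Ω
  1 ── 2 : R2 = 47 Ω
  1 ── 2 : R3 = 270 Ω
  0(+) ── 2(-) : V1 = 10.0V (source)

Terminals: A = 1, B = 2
Step 1 — V_th is the open-circuit voltage V_A - V_B (nothing connected across the terminals).
Nodal analysis, taking node 2 as the 0 V reference.
Source V1 fixes V_0 = 10 V.
KCL at each unknown node (sum of currents leaving = 0; resistances in Ω):
  Node 1: (V_1 - 10)/12 + (V_1 - 0)/47 + (V_1 - 0)/270 = 0
Collecting terms: 0.1083 × V_1 = 0.8333  =>  V_1 = 7.694 V
V_th = V_1 - V_2 = 7.694 - 0 = 7.694 V
Step 2 — R_th: zero the source — replace V1 by a short circuit (node 2 merges into node 0) — and find the resistance seen between A (node 1) and B (node 0).
Reduce the network between node 1 (A) and node 0 (B) by series/parallel combination:
  Rp1 = R1 ‖ R2 ‖ R3 (parallel, all between nodes 0 and 1) = 1/(1/12 + 1/47 + 1/270) = 9.232 Ω
R_th = 9.232 Ω

Final answer: V_th = 7.694 V, R_th = 9.232 Ω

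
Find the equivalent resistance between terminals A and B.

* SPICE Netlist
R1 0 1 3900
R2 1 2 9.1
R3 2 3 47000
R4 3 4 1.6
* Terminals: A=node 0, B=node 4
Reduce the network between node 0 (A) and node 4 (B) by series/parallel combination:
  Rs1 = R1 + R2 (series, joined only at node 1) = 3900 + 9.1 = 3909 Ω
  Rs2 = R3 + Rs1 (series, joined only at node 2) = 47000 + 3909 = 50910 Ω
  Rs3 = R4 + Rs2 (series, joined only at node 3) = 1.6 + 50910 = 50910 Ω
R_eq = 50.91 kΩ

Final answer: 50.91 kΩ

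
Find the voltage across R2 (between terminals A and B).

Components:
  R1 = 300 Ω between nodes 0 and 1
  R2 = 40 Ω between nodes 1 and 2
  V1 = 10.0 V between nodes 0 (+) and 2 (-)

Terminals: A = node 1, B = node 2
R1 and R2 are in series across V1 (node 0 → node 1 → node 2), and the output A–B is taken across R2, so this is a voltage divider.
Series current: I = V1/(R1 + R2) = 10/(300 + 40) = 10/340 = 0.02941 A
V_R2 = I × R2 = V1 × R2/(R1 + R2) = 10 × 40/340 = 1.176 V

Final answer: 1.176 V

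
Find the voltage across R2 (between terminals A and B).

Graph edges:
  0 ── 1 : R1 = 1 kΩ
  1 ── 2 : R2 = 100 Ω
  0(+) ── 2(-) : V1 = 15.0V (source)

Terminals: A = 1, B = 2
R1 and R2 are in series across V1 (node 0 → node 1 → node 2), and the output A–B is taken across R2, so this is a voltage divider.
Series current: I = V1/(R1 + R2) = 15/(1000 + 100) = 15/1100 = 0.01364 A
V_R2 = I × R2 = V1 × R2/(R1 + R2) = 15 × 100/1100 = 1.364 V

Final answer: 1.364 V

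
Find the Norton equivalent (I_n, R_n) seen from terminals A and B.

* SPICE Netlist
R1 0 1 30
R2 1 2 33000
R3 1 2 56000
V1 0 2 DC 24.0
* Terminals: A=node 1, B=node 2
Find the Thévenin equivalent first; then I_n = V_th/R_th and R_n = R_th.
Step 1 — V_th is the open-circuit voltage V_A - V_B (nothing connected across the terminals).
Nodal analysis, taking node 2 as the 0 V reference.
Source V1 fixes V_0 = 24 V.
KCL at each unknown node (sum of currents leaving = 0; resistances in Ω):
  Node 1: (V_1 - 24)/30 + (V_1 - 0)/33000 + (V_1 - 0)/56000 = 0
Collecting terms: 0.03338 × V_1 = 0.8  =>  V_1 = 23.97 V
V_th = V_1 - V_2 = 23.97 - 0 = 23.97 V
Step 2 — R_th: zero the source — replace V1 by a short circuit (node 2 merges into node 0) — and find the resistance seen between A (node 1) and B (node 0).
Reduce the network between node 1 (A) and node 0 (B) by series/parallel combination:
  Rp1 = R1 ‖ R2 ‖ R3 (parallel, all between nodes 0 and 1) = 1/(1/30 + 1/33000 + 1/56000) = 29.96 Ω
R_th = 29.96 Ω
I_n = V_th/R_th = 23.97/29.96 = 0.8 A, and R_n = R_th = 29.96 Ω

Final answer: I_n = 0.8 A, R_n = 29.96 Ω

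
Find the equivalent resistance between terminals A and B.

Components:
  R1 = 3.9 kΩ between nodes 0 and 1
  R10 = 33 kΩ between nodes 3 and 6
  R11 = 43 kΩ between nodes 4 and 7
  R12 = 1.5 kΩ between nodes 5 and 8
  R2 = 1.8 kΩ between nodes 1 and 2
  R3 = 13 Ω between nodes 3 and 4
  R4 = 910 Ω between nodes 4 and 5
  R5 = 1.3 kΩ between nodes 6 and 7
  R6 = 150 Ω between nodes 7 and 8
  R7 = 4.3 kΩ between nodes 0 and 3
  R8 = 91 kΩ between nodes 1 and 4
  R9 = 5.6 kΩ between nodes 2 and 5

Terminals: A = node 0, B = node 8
The network is not a plain series/parallel combination. Inject a 1 A test current into terminal A (node 0) and return it from terminal B (node 8); then R_eq = V_A / (1 A).
Nodal analysis, taking node 8 as the 0 V reference.
Current source I_test pushes 1 A into node 0 and draws it out of node 8.
KCL at each unknown node (sum of currents leaving = 0; resistances in Ω):
  Node 0: (V_0 - V_1)/3900 + (V_0 - V_3)/4300 - 1 = 0
  Node 1: (V_1 - V_0)/3900 + (V_1 - V_2)/1800 + (V_1 - V_4)/91000 = 0
  Node 2: (V_2 - V_1)/1800 + (V_2 - V_5)/5600 = 0
  Node 3: (V_3 - V_0)/4300 + (V_3 - V_4)/13 + (V_3 - V_6)/33000 = 0
  Node 4: (V_4 - V_1)/91000 + (V_4 - V_3)/13 + (V_4 - V_5)/910 + (V_4 - V_7)/43000 = 0
  Node 5: (V_5 - V_2)/5600 + (V_5 - V_4)/910 + (V_5 - 0)/1500 = 0
  Node 6: (V_6 - V_3)/33000 + (V_6 - V_7)/1300 = 0
  Node 7: (V_7 - V_4)/43000 + (V_7 - V_6)/1300 + (V_7 - 0)/150 = 0
Collecting terms (coefficients in siemens):
  0.000489·V_0 - 0.0002564·V_1 - 0.0002326·V_3 = 1
  0.000823·V_1 - 0.0002564·V_0 - 0.0005556·V_2 - 0.00001099·V_4 = 0
  0.0007341·V_2 - 0.0005556·V_1 - 0.0001786·V_5 = 0
  0.07719·V_3 - 0.0002326·V_0 - 0.07692·V_4 - 0.0000303·V_6 = 0
  0.07806·V_4 - 0.00001099·V_1 - 0.07692·V_3 - 0.001099·V_5 - 0.00002326·V_7 = 0
  0.001944·V_5 - 0.0001786·V_2 - 0.001099·V_4 = 0
  0.0007995·V_6 - 0.0000303·V_3 - 0.0007692·V_7 = 0
  0.007459·V_7 - 0.00002326·V_4 - 0.0007692·V_6 = 0
Solving these 8 simultaneous equations (Gaussian elimination) gives:
  V_0 = 4830 V, V_1 = 3582 V, V_2 = 3040 V, V_3 = 1905 V
  V_4 = 1897 V, V_5 = 1352 V, V_6 = 86.49 V, V_7 = 14.84 V
R_eq = V_0 / 1 A = 4830 Ω = 4.83 kΩ

Final answer: 4.83 kΩ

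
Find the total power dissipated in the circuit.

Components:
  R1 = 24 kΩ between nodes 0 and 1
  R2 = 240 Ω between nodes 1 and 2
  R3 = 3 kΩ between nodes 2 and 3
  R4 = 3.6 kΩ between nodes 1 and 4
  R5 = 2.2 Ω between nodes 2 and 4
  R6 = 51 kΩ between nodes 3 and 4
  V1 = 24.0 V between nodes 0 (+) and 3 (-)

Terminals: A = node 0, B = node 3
Nodal analysis, taking node 3 as the 0 V reference.
Source V1 fixes V_0 = 24 V.
KCL at each unknown node (sum of currents leaving = 0; resistances in Ω):
  Node 1: (V_1 - 24)/24000 + (V_1 - V_2)/240 + (V_1 - V_4)/3600 = 0
  Node 2: (V_2 - V_1)/240 + (V_2 - 0)/3000 + (V_2 - V_4)/2.2 = 0
  Node 4: (V_4 - V_1)/3600 + (V_4 - V_2)/2.2 + (V_4 - 0)/51000 = 0
Collecting terms (coefficients in siemens):
  0.004486·V_1 - 0.004167·V_2 - 0.0002778·V_4 = 0.001
  0.459·V_2 - 0.004167·V_1 - 0.4545·V_4 = 0
  0.4548·V_4 - 0.0002778·V_1 - 0.4545·V_2 = 0
Solving these 3 simultaneous equations (Gaussian elimination) gives:
  V_1 = 2.713 V, V_2 = 2.513 V, V_4 = 2.513 V
Power in each resistor, P = (ΔV)²/R:
  P_R1 = (24 - 2.713)²/24000 = 0.01888 W
  P_R2 = (2.713 - 2.513)²/240 = 0.000166 W
  P_R3 = (2.513 - 0)²/3000 = 0.002105 W
  P_R4 = (2.713 - 2.513)²/3600 = 0.00001106 W
  P_R5 = (2.513 - 2.513)²/2.2 = 0.00000000008337 W
  P_R6 = (0 - 2.513)²/51000 = 0.0001238 W
P_total = P_R1 + P_R2 + P_R3 + P_R4 + P_R5 + P_R6 = 0.02129 W

Final answer: 0.02129 W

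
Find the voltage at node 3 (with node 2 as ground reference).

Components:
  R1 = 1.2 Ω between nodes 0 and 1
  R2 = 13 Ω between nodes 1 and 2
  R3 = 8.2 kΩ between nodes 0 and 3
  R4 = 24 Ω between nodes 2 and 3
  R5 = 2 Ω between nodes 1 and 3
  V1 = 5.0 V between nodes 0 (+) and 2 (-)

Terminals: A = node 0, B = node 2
Nodal analysis, taking node 2 as the 0 V reference.
Source V1 fixes V_0 = 5 V.
KCL at each unknown node (sum of currents leaving = 0; resistances in Ω):
  Node 1: (V_1 - 5)/1.2 + (V_1 - 0)/13 + (V_1 - V_3)/2 = 0
  Node 3: (V_3 - 5)/8200 + (V_3 - 0)/24 + (V_3 - V_1)/2 = 0
Collecting terms (coefficients in siemens):
  1.41·V_1 - 0.5·V_3 = 4.167
  0.5418·V_3 - 0.5·V_1 = 0.0006098
Determinant D = (1.41)(0.5418) - (-0.5)(-0.5) = 0.5141
V_1 = [(4.167)(0.5418) - (-0.5)(0.0006098)]/D = 4.392 V
V_3 = [(1.41)(0.0006098) - (4.167)(-0.5)]/D = 4.054 V
The requested potential is V_3 = 4.054 V.

Final answer: V_3 = 4.054 V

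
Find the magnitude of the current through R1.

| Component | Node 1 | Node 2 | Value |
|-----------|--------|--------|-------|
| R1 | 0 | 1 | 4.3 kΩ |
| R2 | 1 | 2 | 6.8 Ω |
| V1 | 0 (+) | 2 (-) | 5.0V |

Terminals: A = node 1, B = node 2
Nodal analysis, taking node 2 as the 0 V reference.
Source V1 fixes V_0 = 5 V.
KCL at each unknown node (sum of currents leaving = 0; resistances in Ω):
  Node 1: (V_1 - 5)/4300 + (V_1 - 0)/6.8 = 0
Collecting terms: 0.1473 × V_1 = 0.001163  =>  V_1 = 0.007894 V
I_R1 = (V_0 - V_1)/R1 = (5 - 0.007894)/4300 = 0.001161 A
|I_R1| = 0.001161 A

Final answer: |I_R1| = 0.001161 A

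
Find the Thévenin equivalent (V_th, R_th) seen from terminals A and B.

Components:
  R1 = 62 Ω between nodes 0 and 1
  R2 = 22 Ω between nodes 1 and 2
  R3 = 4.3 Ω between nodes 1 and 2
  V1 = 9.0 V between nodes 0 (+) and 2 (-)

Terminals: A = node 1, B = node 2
Step 1 — V_th is the open-circuit voltage V_A - V_B (nothing connected across the terminals).
Nodal analysis, taking node 2 as the 0 V reference.
Source V1 fixes V_0 = 9 V.
KCL at each unknown node (sum of currents leaving = 0; resistances in Ω):
  Node 1: (V_1 - 9)/62 + (V_1 - 0)/22 + (V_1 - 0)/4.3 = 0
Collecting terms: 0.2941 × V_1 = 0.1452  =>  V_1 = 0.4935 V
V_th = V_1 - V_2 = 0.4935 - 0 = 0.4935 V
Step 2 — R_th: zero the source — replace V1 by a short circuit (node 2 merges into node 0) — and find the resistance seen between A (node 1) and B (node 0).
Reduce the network between node 1 (A) and node 0 (B) by series/parallel combination:
  Rp1 = R1 ‖ R2 ‖ R3 (parallel, all between nodes 0 and 1) = 1/(1/62 + 1/22 + 1/4.3) = 3.4 Ω
R_th = 3.4 Ω

Final answer: V_th = 0.4935 V, R_th = 3.4 Ω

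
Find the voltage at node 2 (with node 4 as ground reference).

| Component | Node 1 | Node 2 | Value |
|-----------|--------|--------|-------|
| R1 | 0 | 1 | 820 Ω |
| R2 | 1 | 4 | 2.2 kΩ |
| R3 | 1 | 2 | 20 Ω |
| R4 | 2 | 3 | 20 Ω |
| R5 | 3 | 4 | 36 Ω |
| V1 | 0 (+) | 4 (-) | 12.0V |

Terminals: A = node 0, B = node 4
Nodal analysis, taking node 4 as the 0 V reference.
Source V1 fixes V_0 = 12 V.
KCL at each unknown node (sum of currents leaving = 0; resistances in Ω):
  Node 1: (V_1 - 12)/820 + (V_1 - 0)/2200 + (V_1 - V_2)/20 = 0
  Node 2: (V_2 - V_1)/20 + (V_2 - V_3)/20 = 0
  Node 3: (V_3 - V_2)/20 + (V_3 - 0)/36 = 0
Collecting terms (coefficients in siemens):
  0.05167·V_1 - 0.05·V_2 = 0.01463
  0.1·V_2 - 0.05·V_1 - 0.05·V_3 = 0
  0.07778·V_3 - 0.05·V_2 = 0
Solving these 3 simultaneous equations (Gaussian elimination) gives:
  V_1 = 0.9867 V, V_2 = 0.727 V, V_3 = 0.4674 V
The requested potential is V_2 = 0.727 V.

Final answer: V_2 = 0.727 V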